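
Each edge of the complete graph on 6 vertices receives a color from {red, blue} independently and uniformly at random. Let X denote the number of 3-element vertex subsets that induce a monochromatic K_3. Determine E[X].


Let X = Σ_S X_S over the C(6, 3) = 20 subsets S of size 3, where X_S = 1 if the K_3 on S is monochromatic.
For a fixed S, the K_3 on S has C(3, 2) = 3 edges. P[all 3 edges red] = (1/2)^3, and likewise for blue, so P[monochromatic] = 2·(1/2)^3 = 2^{1 − 3} = 1/4.
By linearity: E[X] = C(6, 3) · 2^{1 − 3} = 20 · 1/4 = 5.
Numerically: E[X] ≈ 5.000.

E[X] = C(6,3)·2^(1−C(3,2)) = 5 ≈ 5.000.


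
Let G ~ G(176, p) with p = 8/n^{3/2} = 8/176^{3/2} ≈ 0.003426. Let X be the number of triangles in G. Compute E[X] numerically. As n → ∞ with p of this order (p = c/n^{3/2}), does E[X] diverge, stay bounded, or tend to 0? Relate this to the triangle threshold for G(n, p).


Number of potential triangles: C(176, 3) = 893200.
Each occurs with probability p³ ≈ (0.003426)³ ≈ 4.022193e-08.
By linearity: E[X] = C(176, 3)·p³ ≈ 893200 · 4.022193e-08 ≈ 0.0359.
Since α = 3/2 > 1, p = c/n^{3/2} = o(1/n) is below the triangle threshold p ~ 1/n. Asymptotically E[X] ~ (c³/6)·n^{3(1−α)} = (8³/6)·n^{-1.5} → 0, so by Markov's inequality G has no triangles w.h.p.

E[X] ≈ 0.0359; in regime p = Θ(1/n^{3/2}) E[X] tends to 0 (below the triangle threshold p ~ 1/n).


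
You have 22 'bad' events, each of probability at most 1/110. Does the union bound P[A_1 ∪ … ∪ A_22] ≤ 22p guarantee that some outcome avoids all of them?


Union bound: P[∪_{i=1}^{22} A_i] ≤ Σ_i P[A_i] ≤ 22·p = 22·(1/110) = 1/5.
Numerically: 1/5 ≈ 0.2000000.
Is 1/5 < 1? YES.
Since P[∪ A_i] ≤ 1/5 < 1, the complement has P[∩ A_i^c] ≥ 1 − 1/5 = 4/5 > 0, so some outcome avoids every A_i.

22·p = 1/5 ≈ 0.2000000; existence CERTIFIED by the union bound.


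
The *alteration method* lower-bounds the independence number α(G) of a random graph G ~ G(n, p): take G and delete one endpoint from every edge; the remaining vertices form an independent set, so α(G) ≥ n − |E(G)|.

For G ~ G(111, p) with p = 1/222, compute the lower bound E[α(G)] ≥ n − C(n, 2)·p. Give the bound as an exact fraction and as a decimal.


E[|E(G)|] = C(111, 2)·p = 6105 · (1/222) = 55/2.
E[α(G)] ≥ n − E[|E(G)|] = 111 − 55/2 = 167/2.
Numerically: ≈ 83.50000.
(This is only a lower bound; the true E[α(G)] may be larger.)

E[α(G)] ≥ 167/2 ≈ 83.50000.


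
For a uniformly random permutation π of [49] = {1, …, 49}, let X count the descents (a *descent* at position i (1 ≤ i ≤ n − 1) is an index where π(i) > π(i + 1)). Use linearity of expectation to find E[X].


Write X = Σ X_I over i = 1, …, 48, with X_I the indicator of one descent.
There are 48 indicators.
For each fixed i, the pair (π(i), π(i+1)) is a uniformly random ordered pair of distinct values from {1, …, 49}; by symmetry P[π(i) > π(i+1)] = 1/2.
By linearity: E[X] = 48 · (1/2) = (49 − 1) · (1/2) = 24 ≈ 24.000.

E[X] = 24 = 24.000.


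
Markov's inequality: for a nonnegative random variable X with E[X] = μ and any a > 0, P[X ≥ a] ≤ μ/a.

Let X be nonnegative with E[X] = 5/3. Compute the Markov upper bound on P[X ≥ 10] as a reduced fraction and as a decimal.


μ = E[X] = 5/3, a = 10.
Markov: P[X ≥ 10] ≤ μ/a = (5/3)/10 = 1/6.
Numerically: ≈ 0.1667.
(Since a = 10 > μ = 1.6667, the bound 1/6 is < 1 and informative.)

P[X ≥ 10] ≤ 1/6 ≈ 0.1667.


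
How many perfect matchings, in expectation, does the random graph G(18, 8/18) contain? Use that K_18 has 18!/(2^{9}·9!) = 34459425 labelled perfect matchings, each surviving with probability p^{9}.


K_18 has 18!/(2^{9}·9!) = 34459425 labelled perfect matchings.
For each such perfect matching H, let X_H = 1 if all 9 edges of H are present in G. Then P[X_H = 1] = p^{9} = (4/9)^{9} = 262144/387420489.
By linearity: E[X] = Σ_H E[X_H] = 34459425 · p^{9} = 34459425 · 262144/387420489 = 111522611200/4782969.
Numerically: E[X] ≈ 2.332e+04.

E[X] = 34459425 · (4/9)^{9} = 111522611200/4782969 ≈ 2.332e+04.


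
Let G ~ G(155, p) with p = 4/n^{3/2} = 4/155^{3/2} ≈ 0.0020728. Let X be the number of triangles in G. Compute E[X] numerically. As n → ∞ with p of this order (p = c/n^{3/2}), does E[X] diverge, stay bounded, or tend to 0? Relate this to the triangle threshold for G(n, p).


Number of potential triangles: C(155, 3) = 608685.
Each occurs with probability p³ ≈ (0.0020728)³ ≈ 8.9060952e-09.
By linearity: E[X] = C(155, 3)·p³ ≈ 608685 · 8.9060952e-09 ≈ 0.00542.
Since α = 3/2 > 1, p = c/n^{3/2} = o(1/n) is below the triangle threshold p ~ 1/n. Asymptotically E[X] ~ (c³/6)·n^{3(1−α)} = (4³/6)·n^{-1.5} → 0, so by Markov's inequality G has no triangles w.h.p.

E[X] ≈ 0.00542; in regime p = Θ(1/n^{3/2}) E[X] tends to 0 (below the triangle threshold p ~ 1/n).


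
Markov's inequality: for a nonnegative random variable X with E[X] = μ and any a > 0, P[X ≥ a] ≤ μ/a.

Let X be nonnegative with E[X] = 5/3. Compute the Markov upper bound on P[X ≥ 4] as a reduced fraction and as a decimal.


μ = E[X] = 5/3, a = 4.
Markov: P[X ≥ 4] ≤ μ/a = (5/3)/4 = 5/12.
Numerically: ≈ 0.41667.
(Since a = 4 > μ = 1.66667, the bound 5/12 is < 1 and informative.)

P[X ≥ 4] ≤ 5/12 ≈ 0.41667.


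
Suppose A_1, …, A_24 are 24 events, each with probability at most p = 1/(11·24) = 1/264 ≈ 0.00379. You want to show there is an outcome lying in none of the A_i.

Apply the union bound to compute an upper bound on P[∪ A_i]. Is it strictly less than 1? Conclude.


Union bound: P[∪_{i=1}^{24} A_i] ≤ Σ_i P[A_i] ≤ 24·p = 24·(1/264) = 1/11.
Numerically: 1/11 ≈ 0.09091.
Is 1/11 < 1? YES.
Since P[∪ A_i] ≤ 1/11 < 1, the complement has P[∩ A_i^c] ≥ 1 − 1/11 = 10/11 > 0, so some outcome avoids every A_i.

24·p = 1/11 ≈ 0.09091; existence CERTIFIED by the union bound.


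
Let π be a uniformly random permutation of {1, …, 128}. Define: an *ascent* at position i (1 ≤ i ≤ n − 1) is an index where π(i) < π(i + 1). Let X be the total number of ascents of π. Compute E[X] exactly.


Write X = Σ X_I over i = 1, …, 127, with X_I the indicator of one ascent.
There are 127 indicators.
For each fixed i, the pair (π(i), π(i+1)) is a uniformly random ordered pair of distinct values from {1, …, 128}; by symmetry P[π(i) < π(i+1)] = 1/2.
By linearity: E[X] = 127 · (1/2) = (128 − 1) · (1/2) = 127/2 ≈ 63.500000.

E[X] = 127/2 = 63.500000.


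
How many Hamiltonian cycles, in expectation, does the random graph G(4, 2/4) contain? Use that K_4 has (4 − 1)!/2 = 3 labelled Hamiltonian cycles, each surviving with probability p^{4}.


K_4 has (4 − 1)!/2 = 3 labelled Hamiltonian cycles.
For each such Hamiltonian cycle H, let X_H = 1 if all 4 edges of H are present in G. Then P[X_H = 1] = p^{4} = (1/2)^{4} = 1/16.
By linearity of expectation: E[X] = Σ_H E[X_H] = 3 · p^{4} = 3 · 1/16 = 3/16.
Numerically: E[X] ≈ 0.188.

E[X] = 3 · (1/2)^{4} = 3/16 ≈ 0.188.


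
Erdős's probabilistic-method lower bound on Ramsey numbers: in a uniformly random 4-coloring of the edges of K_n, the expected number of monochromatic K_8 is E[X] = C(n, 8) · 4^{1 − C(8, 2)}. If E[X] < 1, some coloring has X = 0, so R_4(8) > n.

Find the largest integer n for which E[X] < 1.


We need C(n, 8) · 4^{1 − 28} < 1, i.e. C(n, 8) < 4^{28 − 1} = 18014398509481984.
Check values of n near the boundary:
  n = 404: C(404, 8) = 16415071523485570; 16415071523485570 < 18014398509481984? YES
  n = 405: C(405, 8) = 16745853821188050; 16745853821188050 < 18014398509481984? YES
  n = 406: C(406, 8) = 17082453897995850; 17082453897995850 < 18014398509481984? YES
  n = 407: C(407, 8) = 17424959239309050; 17424959239309050 < 18014398509481984? YES
  n = 408: C(408, 8) = 17773458424095231; 17773458424095231 < 18014398509481984? YES
  n = 409: C(409, 8) = 18128041135797879; 18128041135797879 < 18014398509481984? NO
The largest n with C(n, 8) < 18014398509481984 is n = 408 (where E[X] = 17773458424095231/18014398509481984 ≈ 0.987). Hence R_4(8) > 408, i.e. R_4(8) ≥ 409.

Largest n = 408; hence R_4(8) > 408.


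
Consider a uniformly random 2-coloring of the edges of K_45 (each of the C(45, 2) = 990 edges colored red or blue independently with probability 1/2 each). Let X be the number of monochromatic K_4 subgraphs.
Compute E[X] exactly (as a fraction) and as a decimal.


Let X = Σ_S X_S over the C(45, 4) = 148995 subsets S of size 4, where X_S = 1 if the K_4 on S is monochromatic.
For a fixed S, the K_4 on S has C(4, 2) = 6 edges. P[all 6 edges red] = (1/2)^6, and likewise for blue, so P[monochromatic] = 2·(1/2)^6 = 2^{1 − 6} = 1/32.
Summing: E[X] = C(45, 4) · 2^{1 − 6} = 148995 · 1/32 = 148995/32.
Numerically: E[X] ≈ 4656.0938.

E[X] = C(45,4)·2^(1−C(4,2)) = 148995/32 ≈ 4656.0938.


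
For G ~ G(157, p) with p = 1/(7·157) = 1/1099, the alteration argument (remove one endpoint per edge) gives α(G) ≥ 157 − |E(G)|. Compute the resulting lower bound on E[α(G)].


E[|E(G)|] = C(157, 2)·p = 12246 · (1/1099) = 78/7.
E[α(G)] ≥ n − E[|E(G)|] = 157 − 78/7 = 1021/7.
Numerically: ≈ 145.85714.
(This is only a lower bound; the true E[α(G)] may be larger.)

E[α(G)] ≥ 1021/7 ≈ 145.85714.


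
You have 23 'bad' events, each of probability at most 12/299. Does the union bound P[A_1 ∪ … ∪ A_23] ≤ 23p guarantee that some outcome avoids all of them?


Union bound: P[∪_{i=1}^{23} A_i] ≤ Σ_i P[A_i] ≤ 23·p = 23·(12/299) = 12/13.
Numerically: 12/13 ≈ 0.923.
Is 12/13 < 1? YES.
Since P[∪ A_i] ≤ 12/13 < 1, the complement has P[∩ A_i^c] ≥ 1 − 12/13 = 1/13 > 0, so some outcome avoids every A_i.

23·p = 12/13 ≈ 0.923; existence CERTIFIED by the union bound.


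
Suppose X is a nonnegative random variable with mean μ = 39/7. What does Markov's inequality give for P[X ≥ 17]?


μ = E[X] = 39/7, a = 17.
Markov: P[X ≥ 17] ≤ μ/a = (39/7)/17 = 39/119.
Numerically: ≈ 0.32773.
(Since a = 17 > μ = 5.57143, the bound 39/119 is < 1 and informative.)

P[X ≥ 17] ≤ 39/119 ≈ 0.32773.


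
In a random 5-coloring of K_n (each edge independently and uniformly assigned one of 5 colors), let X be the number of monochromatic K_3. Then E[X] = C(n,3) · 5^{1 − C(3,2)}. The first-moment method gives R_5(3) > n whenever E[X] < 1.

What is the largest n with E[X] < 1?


We need C(n, 3) · 5^{1 − 3} < 1, i.e. C(n, 3) < 5^{3 − 1} = 25.
Check values of n near the boundary:
  n = 3: C(3, 3) = 1; 1 < 25? YES
  n = 4: C(4, 3) = 4; 4 < 25? YES
  n = 5: C(5, 3) = 10; 10 < 25? YES
  n = 6: C(6, 3) = 20; 20 < 25? YES
  n = 7: C(7, 3) = 35; 35 < 25? NO
  n = 8: C(8, 3) = 56; 56 < 25? NO
  n = 9: C(9, 3) = 84; 84 < 25? NO
The largest n with C(n, 3) < 25 is n = 6 (where E[X] = 4/5 ≈ 0.800). Hence R_5(3) > 6, i.e. R_5(3) ≥ 7.

Largest n = 6; hence R_5(3) > 6.


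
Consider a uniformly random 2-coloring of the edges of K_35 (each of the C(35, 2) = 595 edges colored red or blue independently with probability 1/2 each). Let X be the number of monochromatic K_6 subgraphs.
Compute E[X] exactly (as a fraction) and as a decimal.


Let X = Σ_S X_S over the C(35, 6) = 1623160 subsets S of size 6, where X_S = 1 if the K_6 on S is monochromatic.
For a fixed S, the K_6 on S has C(6, 2) = 15 edges. P[all 15 edges red] = (1/2)^15, and likewise for blue, so P[monochromatic] = 2·(1/2)^15 = 2^{1 − 15} = 1/16384.
By linearity of expectation: E[X] = C(35, 6) · 2^{1 − 15} = 1623160 · 1/16384 = 202895/2048.
Numerically: E[X] ≈ 99.070.

E[X] = C(35,6)·2^(1−C(6,2)) = 202895/2048 ≈ 99.070.


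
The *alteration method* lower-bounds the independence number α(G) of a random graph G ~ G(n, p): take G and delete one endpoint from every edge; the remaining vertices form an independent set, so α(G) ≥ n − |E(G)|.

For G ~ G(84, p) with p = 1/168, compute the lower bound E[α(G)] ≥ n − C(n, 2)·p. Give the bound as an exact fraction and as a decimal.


E[|E(G)|] = C(84, 2)·p = 3486 · (1/168) = 83/4.
E[α(G)] ≥ n − E[|E(G)|] = 84 − 83/4 = 253/4.
Numerically: ≈ 63.2500.
(This is only a lower bound; the true E[α(G)] may be larger.)

E[α(G)] ≥ 253/4 ≈ 63.2500.


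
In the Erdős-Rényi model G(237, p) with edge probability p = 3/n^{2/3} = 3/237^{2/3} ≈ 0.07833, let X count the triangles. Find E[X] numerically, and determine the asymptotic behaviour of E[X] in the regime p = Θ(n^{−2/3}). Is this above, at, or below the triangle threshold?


Number of potential triangles: C(237, 3) = 2190670.
Each occurs with probability p³ ≈ (0.07833)³ ≈ 4.806922e-04.
By linearity: E[X] = C(237, 3)·p³ ≈ 2190670 · 4.806922e-04 ≈ 1053.0380.
Since α = 2/3 < 1, p = c/n^{2/3} ≫ 1/n is above the triangle threshold p ~ 1/n. Asymptotically E[X] ~ (c³/6)·n^{3(1−α)} = (3³/6)·n^{1} → ∞; triangles are abundant w.h.p.

E[X] ≈ 1053.0380; in regime p = Θ(1/n^{2/3}) E[X] diverges (above the triangle threshold p ~ 1/n).


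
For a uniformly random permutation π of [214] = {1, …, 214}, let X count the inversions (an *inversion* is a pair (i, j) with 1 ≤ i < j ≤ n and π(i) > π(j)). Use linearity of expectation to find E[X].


Write X = Σ X_I over the C(214, 2) = 22791 pairs i < j, with X_I the indicator of one inversion.
There are 22791 indicators.
For each fixed pair i < j, the values π(i) and π(j) are two distinct elements of {1, …, 214} in uniformly random order; by symmetry P[π(i) > π(j)] = 1/2.
By linearity: E[X] = 22791 · (1/2) = C(214, 2) · (1/2) = 22791/2 = 22791/2 ≈ 11395.500000.

E[X] = 22791/2 = 11395.500000.


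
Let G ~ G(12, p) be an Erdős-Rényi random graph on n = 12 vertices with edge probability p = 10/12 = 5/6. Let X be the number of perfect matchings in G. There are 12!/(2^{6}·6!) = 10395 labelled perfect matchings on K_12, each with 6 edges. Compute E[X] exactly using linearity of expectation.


K_12 has 12!/(2^{6}·6!) = 10395 labelled perfect matchings.
For each such perfect matching H, let X_H = 1 if all 6 edges of H are present in G. Then P[X_H = 1] = p^{6} = (5/6)^{6} = 15625/46656.
Summing the indicators: E[X] = Σ_H E[X_H] = 10395 · p^{6} = 10395 · 15625/46656 = 6015625/1728.
Numerically: E[X] ≈ 3481.3.

E[X] = 10395 · (5/6)^{6} = 6015625/1728 ≈ 3481.3.


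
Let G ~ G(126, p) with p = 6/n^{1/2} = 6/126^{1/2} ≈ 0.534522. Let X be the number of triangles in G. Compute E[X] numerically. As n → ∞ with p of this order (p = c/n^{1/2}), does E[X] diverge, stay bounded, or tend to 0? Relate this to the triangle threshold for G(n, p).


Number of potential triangles: C(126, 3) = 325500.
Each occurs with probability p³ ≈ (0.534522)³ ≈ 1.52720710e-01.
By linearity: E[X] = C(126, 3)·p³ ≈ 325500 · 1.52720710e-01 ≈ 49710.590996.
Since α = 1/2 < 1, p = c/n^{1/2} ≫ 1/n is above the triangle threshold p ~ 1/n. Asymptotically E[X] ~ (c³/6)·n^{3(1−α)} = (6³/6)·n^{1.5} → ∞; triangles are abundant w.h.p.

E[X] ≈ 49710.590996; in regime p = Θ(1/n^{1/2}) E[X] diverges (above the triangle threshold p ~ 1/n).


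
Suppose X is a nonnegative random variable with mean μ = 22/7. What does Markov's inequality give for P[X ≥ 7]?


μ = E[X] = 22/7, a = 7.
Markov: P[X ≥ 7] ≤ μ/a = (22/7)/7 = 22/49.
Numerically: ≈ 0.448980.
(Since a = 7 > μ = 3.142857, the bound 22/49 is < 1 and informative.)

P[X ≥ 7] ≤ 22/49 ≈ 0.448980.


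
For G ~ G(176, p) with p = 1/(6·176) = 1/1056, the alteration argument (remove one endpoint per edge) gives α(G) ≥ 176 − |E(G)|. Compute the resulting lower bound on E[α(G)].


E[|E(G)|] = C(176, 2)·p = 15400 · (1/1056) = 175/12.
E[α(G)] ≥ n − E[|E(G)|] = 176 − 175/12 = 1937/12.
Numerically: ≈ 161.41667.
(This is only a lower bound; the true E[α(G)] may be larger.)

E[α(G)] ≥ 1937/12 ≈ 161.41667.


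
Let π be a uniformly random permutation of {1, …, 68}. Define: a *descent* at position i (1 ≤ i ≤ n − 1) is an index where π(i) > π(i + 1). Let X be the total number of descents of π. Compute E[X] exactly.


Write X = Σ X_I over i = 1, …, 67, with X_I the indicator of one descent.
There are 67 indicators.
For each fixed i, the pair (π(i), π(i+1)) is a uniformly random ordered pair of distinct values from {1, …, 68}; by symmetry P[π(i) > π(i+1)] = 1/2.
By linearity: E[X] = 67 · (1/2) = (68 − 1) · (1/2) = 67/2 ≈ 33.500.

E[X] = 67/2 = 33.500.


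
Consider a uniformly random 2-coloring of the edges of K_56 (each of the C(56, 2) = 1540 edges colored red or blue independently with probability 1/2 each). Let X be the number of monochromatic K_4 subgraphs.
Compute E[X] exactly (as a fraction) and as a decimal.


Let X = Σ_S X_S over the C(56, 4) = 367290 subsets S of size 4, where X_S = 1 if the K_4 on S is monochromatic.
For a fixed S, the K_4 on S has C(4, 2) = 6 edges. P[all 6 edges red] = (1/2)^6, and likewise for blue, so P[monochromatic] = 2·(1/2)^6 = 2^{1 − 6} = 1/32.
Summing: E[X] = C(56, 4) · 2^{1 − 6} = 367290 · 1/32 = 183645/16.
Numerically: E[X] ≈ 11477.812.

E[X] = C(56,4)·2^(1−C(4,2)) = 183645/16 ≈ 11477.812.


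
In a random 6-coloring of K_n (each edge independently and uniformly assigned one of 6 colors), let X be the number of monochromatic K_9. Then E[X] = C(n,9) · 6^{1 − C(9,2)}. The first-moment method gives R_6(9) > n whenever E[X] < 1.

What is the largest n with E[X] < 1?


We need C(n, 9) · 6^{1 − 36} < 1, i.e. C(n, 9) < 6^{36 − 1} = 1719070799748422591028658176.
Check values of n near the boundary:
  n = 4404: C(4404, 9) = 1703375445537161676647015880; 1703375445537161676647015880 < 1719070799748422591028658176? YES
  n = 4405: C(4405, 9) = 1706862792900636302463627150; 1706862792900636302463627150 < 1719070799748422591028658176? YES
  n = 4406: C(4406, 9) = 1710356485221788389505285700; 1710356485221788389505285700 < 1719070799748422591028658176? YES
  n = 4407: C(4407, 9) = 1713856532599459170657070050; 1713856532599459170657070050 < 1719070799748422591028658176? YES
  n = 4408: C(4408, 9) = 1717362945146264156457459600; 1717362945146264156457459600 < 1719070799748422591028658176? YES
  n = 4409: C(4409, 9) = 1720875732988608787686577131; 1720875732988608787686577131 < 1719070799748422591028658176? NO
  n = 4410: C(4410, 9) = 1724394906266704102180823710; 1724394906266704102180823710 < 1719070799748422591028658176? NO
  n = 4411: C(4411, 9) = 1727920475134582415883601405; 1727920475134582415883601405 < 1719070799748422591028658176? NO
The largest n with C(n, 9) < 1719070799748422591028658176 is n = 4408 (where E[X] = 35778394690547169926197075/35813974994758803979763712 ≈ 0.99901). Hence R_6(9) > 4408, i.e. R_6(9) ≥ 4409.

Largest n = 4408; hence R_6(9) > 4408.


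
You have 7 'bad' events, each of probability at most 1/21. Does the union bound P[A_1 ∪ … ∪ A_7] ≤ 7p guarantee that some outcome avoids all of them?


Union bound: P[∪_{i=1}^{7} A_i] ≤ Σ_i P[A_i] ≤ 7·p = 7·(1/21) = 1/3.
Numerically: 1/3 ≈ 0.333.
Is 1/3 < 1? YES.
Since P[∪ A_i] ≤ 1/3 < 1, the complement has P[∩ A_i^c] ≥ 1 − 1/3 = 2/3 > 0, so some outcome avoids every A_i.

7·p = 1/3 ≈ 0.333; existence CERTIFIED by the union bound.


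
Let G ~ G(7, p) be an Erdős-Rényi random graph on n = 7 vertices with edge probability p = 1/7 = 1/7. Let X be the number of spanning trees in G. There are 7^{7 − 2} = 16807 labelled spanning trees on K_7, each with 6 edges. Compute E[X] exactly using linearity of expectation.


K_7 has 7^{7 − 2} = 16807 labelled spanning trees.
For each such spanning tree H, let X_H = 1 if all 6 edges of H are present in G. Then P[X_H = 1] = p^{6} = (1/7)^{6} = 1/117649.
Summing the indicators: E[X] = Σ_H E[X_H] = 16807 · p^{6} = 16807 · 1/117649 = 1/7.
Numerically: E[X] ≈ 0.1429.

E[X] = 16807 · (1/7)^{6} = 1/7 ≈ 0.1429.


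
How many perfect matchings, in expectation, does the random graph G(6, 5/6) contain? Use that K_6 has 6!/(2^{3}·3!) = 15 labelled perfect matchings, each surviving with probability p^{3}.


K_6 has 6!/(2^{3}·3!) = 15 labelled perfect matchings.
For each such perfect matching H, let X_H = 1 if all 3 edges of H are present in G. Then P[X_H = 1] = p^{3} = (5/6)^{3} = 125/216.
By linearity of expectation: E[X] = Σ_H E[X_H] = 15 · p^{3} = 15 · 125/216 = 625/72.
Numerically: E[X] ≈ 8.68.

E[X] = 15 · (5/6)^{3} = 625/72 ≈ 8.68.


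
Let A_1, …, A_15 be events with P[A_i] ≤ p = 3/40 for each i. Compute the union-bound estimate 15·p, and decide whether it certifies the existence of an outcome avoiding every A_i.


Union bound: P[∪_{i=1}^{15} A_i] ≤ Σ_i P[A_i] ≤ 15·p = 15·(3/40) = 9/8.
Numerically: 9/8 ≈ 1.125.
Is 9/8 < 1? NO.
Since the bound 9/8 is ≥ 1, the union bound is uninformative here; it does NOT by itself certify existence.

15·p = 9/8 ≈ 1.125; existence NOT certified by the union bound.


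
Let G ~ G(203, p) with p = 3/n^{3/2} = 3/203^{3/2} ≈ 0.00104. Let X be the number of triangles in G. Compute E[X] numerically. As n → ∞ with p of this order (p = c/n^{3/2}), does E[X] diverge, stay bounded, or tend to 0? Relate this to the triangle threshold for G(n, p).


Number of potential triangles: C(203, 3) = 1373701.
Each occurs with probability p³ ≈ (0.00104)³ ≈ 1.11592e-09.
By linearity: E[X] = C(203, 3)·p³ ≈ 1373701 · 1.11592e-09 ≈ 0.002.
Since α = 3/2 > 1, p = c/n^{3/2} = o(1/n) is below the triangle threshold p ~ 1/n. Asymptotically E[X] ~ (c³/6)·n^{3(1−α)} = (3³/6)·n^{-1.5} → 0, so by Markov's inequality G has no triangles w.h.p.

E[X] ≈ 0.002; in regime p = Θ(1/n^{3/2}) E[X] tends to 0 (below the triangle threshold p ~ 1/n).


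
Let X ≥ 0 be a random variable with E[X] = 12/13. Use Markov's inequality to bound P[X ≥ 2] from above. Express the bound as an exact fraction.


μ = E[X] = 12/13, a = 2.
Markov: P[X ≥ 2] ≤ μ/a = (12/13)/2 = 6/13.
Numerically: ≈ 0.462.
(Since a = 2 > μ = 0.923, the bound 6/13 is < 1 and informative.)

P[X ≥ 2] ≤ 6/13 ≈ 0.462.


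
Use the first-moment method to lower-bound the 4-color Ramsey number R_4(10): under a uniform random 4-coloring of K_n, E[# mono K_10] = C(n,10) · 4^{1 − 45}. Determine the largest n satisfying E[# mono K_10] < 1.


We need C(n, 10) · 4^{1 − 45} < 1, i.e. C(n, 10) < 4^{45 − 1} = 309485009821345068724781056.
Check values of n near the boundary:
  n = 2018: C(2018, 10) = 301820606687612220663963508; 301820606687612220663963508 < 309485009821345068724781056? YES
  n = 2019: C(2019, 10) = 303322949179835278009229628; 303322949179835278009229628 < 309485009821345068724781056? YES
  n = 2020: C(2020, 10) = 304832018578739931133653656; 304832018578739931133653656 < 309485009821345068724781056? YES
  n = 2021: C(2021, 10) = 306347841644770462864800616; 306347841644770462864800616 < 309485009821345068724781056? YES
  n = 2022: C(2022, 10) = 307870445231474093395937796; 307870445231474093395937796 < 309485009821345068724781056? YES
  n = 2023: C(2023, 10) = 309399856285778485315440716; 309399856285778485315440716 < 309485009821345068724781056? YES
  n = 2024: C(2024, 10) = 310936101848269937576192656; 310936101848269937576192656 < 309485009821345068724781056? NO
The largest n with C(n, 10) < 309485009821345068724781056 is n = 2023 (where E[X] = 77349964071444621328860179/77371252455336267181195264 ≈ 0.99972). Hence R_4(10) > 2023, i.e. R_4(10) ≥ 2024.

Largest n = 2023; hence R_4(10) > 2023.


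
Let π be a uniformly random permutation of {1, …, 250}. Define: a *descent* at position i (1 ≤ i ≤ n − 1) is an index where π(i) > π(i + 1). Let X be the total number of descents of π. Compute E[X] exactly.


Write X = Σ X_I over i = 1, …, 249, with X_I the indicator of one descent.
There are 249 indicators.
For each fixed i, the pair (π(i), π(i+1)) is a uniformly random ordered pair of distinct values from {1, …, 250}; by symmetry P[π(i) > π(i+1)] = 1/2.
By linearity: E[X] = 249 · (1/2) = (250 − 1) · (1/2) = 249/2 ≈ 124.50000.

E[X] = 249/2 = 124.50000.


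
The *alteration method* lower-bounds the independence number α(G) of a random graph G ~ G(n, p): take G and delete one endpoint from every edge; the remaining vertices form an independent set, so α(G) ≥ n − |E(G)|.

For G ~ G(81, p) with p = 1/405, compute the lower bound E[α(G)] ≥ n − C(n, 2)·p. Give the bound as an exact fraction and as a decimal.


E[|E(G)|] = C(81, 2)·p = 3240 · (1/405) = 8.
E[α(G)] ≥ n − E[|E(G)|] = 81 − 8 = 73.
Numerically: ≈ 73.000.
(This is only a lower bound; the true E[α(G)] may be larger.)

E[α(G)] ≥ 73 ≈ 73.000.


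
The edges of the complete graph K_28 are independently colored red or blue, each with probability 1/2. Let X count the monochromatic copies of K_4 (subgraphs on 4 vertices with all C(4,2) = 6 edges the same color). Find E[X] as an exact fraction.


Let X = Σ_S X_S over the C(28, 4) = 20475 subsets S of size 4, where X_S = 1 if the K_4 on S is monochromatic.
For a fixed S, the K_4 on S has C(4, 2) = 6 edges. P[all 6 edges red] = (1/2)^6, and likewise for blue, so P[monochromatic] = 2·(1/2)^6 = 2^{1 − 6} = 1/32.
By linearity of expectation: E[X] = C(28, 4) · 2^{1 − 6} = 20475 · 1/32 = 20475/32.
Numerically: E[X] ≈ 639.84375.

E[X] = C(28,4)·2^(1−C(4,2)) = 20475/32 ≈ 639.84375.


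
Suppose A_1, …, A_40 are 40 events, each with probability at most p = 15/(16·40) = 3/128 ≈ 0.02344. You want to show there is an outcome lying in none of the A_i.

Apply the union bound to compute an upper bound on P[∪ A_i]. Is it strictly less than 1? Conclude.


Union bound: P[∪_{i=1}^{40} A_i] ≤ Σ_i P[A_i] ≤ 40·p = 40·(3/128) = 15/16.
Numerically: 15/16 ≈ 0.93750.
Is 15/16 < 1? YES.
Since P[∪ A_i] ≤ 15/16 < 1, the complement has P[∩ A_i^c] ≥ 1 − 15/16 = 1/16 > 0, so some outcome avoids every A_i.

40·p = 15/16 ≈ 0.93750; existence CERTIFIED by the union bound.


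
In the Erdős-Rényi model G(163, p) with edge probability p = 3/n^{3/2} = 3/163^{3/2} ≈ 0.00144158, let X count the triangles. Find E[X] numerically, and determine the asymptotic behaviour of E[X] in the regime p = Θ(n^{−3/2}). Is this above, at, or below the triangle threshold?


Number of potential triangles: C(163, 3) = 708561.
Each occurs with probability p³ ≈ (0.00144158)³ ≈ 2.99584641e-09.
By linearity: E[X] = C(163, 3)·p³ ≈ 708561 · 2.99584641e-09 ≈ 0.002123.
Since α = 3/2 > 1, p = c/n^{3/2} = o(1/n) is below the triangle threshold p ~ 1/n. Asymptotically E[X] ~ (c³/6)·n^{3(1−α)} = (3³/6)·n^{-1.5} → 0, so by Markov's inequality G has no triangles w.h.p.

E[X] ≈ 0.002123; in regime p = Θ(1/n^{3/2}) E[X] tends to 0 (below the triangle threshold p ~ 1/n).


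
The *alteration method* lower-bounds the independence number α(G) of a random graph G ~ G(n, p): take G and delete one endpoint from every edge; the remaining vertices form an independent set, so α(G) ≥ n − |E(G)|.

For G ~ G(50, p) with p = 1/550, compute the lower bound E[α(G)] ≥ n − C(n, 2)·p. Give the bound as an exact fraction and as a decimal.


E[|E(G)|] = C(50, 2)·p = 1225 · (1/550) = 49/22.
E[α(G)] ≥ n − E[|E(G)|] = 50 − 49/22 = 1051/22.
Numerically: ≈ 47.773.
(This is only a lower bound; the true E[α(G)] may be larger.)

E[α(G)] ≥ 1051/22 ≈ 47.773.


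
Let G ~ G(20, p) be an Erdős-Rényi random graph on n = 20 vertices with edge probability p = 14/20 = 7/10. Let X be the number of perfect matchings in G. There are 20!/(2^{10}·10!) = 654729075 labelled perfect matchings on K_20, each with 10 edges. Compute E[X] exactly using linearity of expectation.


K_20 has 20!/(2^{10}·10!) = 654729075 labelled perfect matchings.
For each such perfect matching H, let X_H = 1 if all 10 edges of H are present in G. Then P[X_H = 1] = p^{10} = (7/10)^{10} = 282475249/10000000000.
By linearity of expectation: E[X] = Σ_H E[X_H] = 654729075 · p^{10} = 654729075 · 282475249/10000000000 = 7397790339526587/400000000.
Numerically: E[X] ≈ 1.849e+07.

E[X] = 654729075 · (7/10)^{10} = 7397790339526587/400000000 ≈ 1.849e+07.


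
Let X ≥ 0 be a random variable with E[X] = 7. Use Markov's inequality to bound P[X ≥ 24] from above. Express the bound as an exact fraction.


μ = E[X] = 7, a = 24.
Markov: P[X ≥ 24] ≤ μ/a = (7)/24 = 7/24.
Numerically: ≈ 0.2917.
(Since a = 24 > μ = 7.0000, the bound 7/24 is < 1 and informative.)

P[X ≥ 24] ≤ 7/24 ≈ 0.2917.


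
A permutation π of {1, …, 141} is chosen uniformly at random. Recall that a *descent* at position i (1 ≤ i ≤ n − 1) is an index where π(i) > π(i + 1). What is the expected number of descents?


Write X = Σ X_I over i = 1, …, 140, with X_I the indicator of one descent.
There are 140 indicators.
For each fixed i, the pair (π(i), π(i+1)) is a uniformly random ordered pair of distinct values from {1, …, 141}; by symmetry P[π(i) > π(i+1)] = 1/2.
By linearity: E[X] = 140 · (1/2) = (141 − 1) · (1/2) = 70 ≈ 70.000.

E[X] = 70 = 70.000.


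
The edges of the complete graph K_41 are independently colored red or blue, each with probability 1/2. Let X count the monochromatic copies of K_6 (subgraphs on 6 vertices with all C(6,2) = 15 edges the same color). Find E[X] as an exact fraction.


Let X = Σ_S X_S over the C(41, 6) = 4496388 subsets S of size 6, where X_S = 1 if the K_6 on S is monochromatic.
For a fixed S, the K_6 on S has C(6, 2) = 15 edges. P[all 15 edges red] = (1/2)^15, and likewise for blue, so P[monochromatic] = 2·(1/2)^15 = 2^{1 − 15} = 1/16384.
Summing: E[X] = C(41, 6) · 2^{1 − 15} = 4496388 · 1/16384 = 1124097/4096.
Numerically: E[X] ≈ 274.437744.

E[X] = C(41,6)·2^(1−C(6,2)) = 1124097/4096 ≈ 274.437744.


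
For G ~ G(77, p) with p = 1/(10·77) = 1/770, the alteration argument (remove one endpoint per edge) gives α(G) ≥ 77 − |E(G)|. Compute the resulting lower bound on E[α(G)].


E[|E(G)|] = C(77, 2)·p = 2926 · (1/770) = 19/5.
E[α(G)] ≥ n − E[|E(G)|] = 77 − 19/5 = 366/5.
Numerically: ≈ 73.2000.
(This is only a lower bound; the true E[α(G)] may be larger.)

E[α(G)] ≥ 366/5 ≈ 73.2000.


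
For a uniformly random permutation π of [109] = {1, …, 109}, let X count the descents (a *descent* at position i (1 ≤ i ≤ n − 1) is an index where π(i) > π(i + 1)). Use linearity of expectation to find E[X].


Write X = Σ X_I over i = 1, …, 108, with X_I the indicator of one descent.
There are 108 indicators.
For each fixed i, the pair (π(i), π(i+1)) is a uniformly random ordered pair of distinct values from {1, …, 109}; by symmetry P[π(i) > π(i+1)] = 1/2.
By linearity: E[X] = 108 · (1/2) = (109 − 1) · (1/2) = 54 ≈ 54.0000.

E[X] = 54 = 54.0000.


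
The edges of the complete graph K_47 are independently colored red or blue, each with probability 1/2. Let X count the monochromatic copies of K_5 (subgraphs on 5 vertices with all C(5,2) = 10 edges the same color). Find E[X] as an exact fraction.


Let X = Σ_S X_S over the C(47, 5) = 1533939 subsets S of size 5, where X_S = 1 if the K_5 on S is monochromatic.
For a fixed S, the K_5 on S has C(5, 2) = 10 edges. P[all 10 edges red] = (1/2)^10, and likewise for blue, so P[monochromatic] = 2·(1/2)^10 = 2^{1 − 10} = 1/512.
By linearity of expectation: E[X] = C(47, 5) · 2^{1 − 10} = 1533939 · 1/512 = 1533939/512.
Numerically: E[X] ≈ 2995.975.

E[X] = C(47,5)·2^(1−C(5,2)) = 1533939/512 ≈ 2995.975.


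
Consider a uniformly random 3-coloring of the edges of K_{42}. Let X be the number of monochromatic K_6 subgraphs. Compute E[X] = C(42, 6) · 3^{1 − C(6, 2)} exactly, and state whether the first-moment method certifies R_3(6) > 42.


E[X] = C(42, 6) · 3^{1 − 15} = 5245786 · 3^{−14} = 5245786/4782969.
As a reduced fraction: E[X] = 5245786/4782969 ≈ 1.097.
Is E[X] < 1? NO.
Since E[X] ≥ 1, the first-moment bound is inconclusive at n = 42; it does NOT by itself certify R_3(6) > 42.

E[X] = 5245786/4782969 ≈ 1.097; E[X] ≥ 1; first-moment method inconclusive here.


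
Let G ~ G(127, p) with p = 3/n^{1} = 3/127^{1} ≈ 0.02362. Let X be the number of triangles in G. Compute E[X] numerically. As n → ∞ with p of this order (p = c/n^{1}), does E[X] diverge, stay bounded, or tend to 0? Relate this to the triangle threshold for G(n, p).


Number of potential triangles: C(127, 3) = 333375.
Each occurs with probability p³ ≈ (0.02362)³ ≈ 1.318113e-05.
By linearity: E[X] = C(127, 3)·p³ ≈ 333375 · 1.318113e-05 ≈ 4.3943.
Here α = 1, so p = 3/n is exactly at the triangle threshold p ~ 1/n. Asymptotically E[X] → c³/6 = 3³/6 = 9/2 ≈ 4.5000, a bounded constant. In this regime the triangle count is asymptotically Poisson(c³/6).

E[X] ≈ 4.3943; in regime p = Θ(1/n^{1}) E[X] stays bounded (at the triangle threshold p ~ 1/n).


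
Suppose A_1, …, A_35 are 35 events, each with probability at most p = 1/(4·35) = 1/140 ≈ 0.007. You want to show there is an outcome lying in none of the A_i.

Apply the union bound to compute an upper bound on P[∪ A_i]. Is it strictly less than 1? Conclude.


Union bound: P[∪_{i=1}^{35} A_i] ≤ Σ_i P[A_i] ≤ 35·p = 35·(1/140) = 1/4.
Numerically: 1/4 ≈ 0.250.
Is 1/4 < 1? YES.
Since P[∪ A_i] ≤ 1/4 < 1, the complement has P[∩ A_i^c] ≥ 1 − 1/4 = 3/4 > 0, so some outcome avoids every A_i.

35·p = 1/4 ≈ 0.250; existence CERTIFIED by the union bound.


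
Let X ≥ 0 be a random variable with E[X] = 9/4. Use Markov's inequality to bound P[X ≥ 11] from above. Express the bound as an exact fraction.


μ = E[X] = 9/4, a = 11.
Markov: P[X ≥ 11] ≤ μ/a = (9/4)/11 = 9/44.
Numerically: ≈ 0.20455.
(Since a = 11 > μ = 2.25000, the bound 9/44 is < 1 and informative.)

P[X ≥ 11] ≤ 9/44 ≈ 0.20455.


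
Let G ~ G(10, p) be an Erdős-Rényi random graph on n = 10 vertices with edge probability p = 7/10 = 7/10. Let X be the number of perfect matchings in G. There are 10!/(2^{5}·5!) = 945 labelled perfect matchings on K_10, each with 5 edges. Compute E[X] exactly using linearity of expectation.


K_10 has 10!/(2^{5}·5!) = 945 labelled perfect matchings.
For each such perfect matching H, let X_H = 1 if all 5 edges of H are present in G. Then P[X_H = 1] = p^{5} = (7/10)^{5} = 16807/100000.
Summing the indicators: E[X] = Σ_H E[X_H] = 945 · p^{5} = 945 · 16807/100000 = 3176523/20000.
Numerically: E[X] ≈ 158.83.

E[X] = 945 · (7/10)^{5} = 3176523/20000 ≈ 158.83.


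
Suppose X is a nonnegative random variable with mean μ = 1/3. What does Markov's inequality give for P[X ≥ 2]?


μ = E[X] = 1/3, a = 2.
Markov: P[X ≥ 2] ≤ μ/a = (1/3)/2 = 1/6.
Numerically: ≈ 0.167.
(Since a = 2 > μ = 0.333, the bound 1/6 is < 1 and informative.)

P[X ≥ 2] ≤ 1/6 ≈ 0.167.


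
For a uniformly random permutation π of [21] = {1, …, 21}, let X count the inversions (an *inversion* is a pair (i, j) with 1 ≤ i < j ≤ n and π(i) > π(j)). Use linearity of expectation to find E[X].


Write X = Σ X_I over the C(21, 2) = 210 pairs i < j, with X_I the indicator of one inversion.
There are 210 indicators.
For each fixed pair i < j, the values π(i) and π(j) are two distinct elements of {1, …, 21} in uniformly random order; by symmetry P[π(i) > π(j)] = 1/2.
By linearity: E[X] = 210 · (1/2) = C(21, 2) · (1/2) = 210/2 = 105 ≈ 105.000000.

E[X] = 105 = 105.000000.


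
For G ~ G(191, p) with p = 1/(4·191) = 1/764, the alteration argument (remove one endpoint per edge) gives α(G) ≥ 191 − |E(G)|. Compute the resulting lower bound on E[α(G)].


E[|E(G)|] = C(191, 2)·p = 18145 · (1/764) = 95/4.
E[α(G)] ≥ n − E[|E(G)|] = 191 − 95/4 = 669/4.
Numerically: ≈ 167.250.
(This is only a lower bound; the true E[α(G)] may be larger.)

E[α(G)] ≥ 669/4 ≈ 167.250.


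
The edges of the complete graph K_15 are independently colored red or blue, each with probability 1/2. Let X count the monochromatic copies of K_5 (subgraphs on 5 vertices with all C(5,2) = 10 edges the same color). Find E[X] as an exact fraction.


Let X = Σ_S X_S over the C(15, 5) = 3003 subsets S of size 5, where X_S = 1 if the K_5 on S is monochromatic.
For a fixed S, the K_5 on S has C(5, 2) = 10 edges. P[all 10 edges red] = (1/2)^10, and likewise for blue, so P[monochromatic] = 2·(1/2)^10 = 2^{1 − 10} = 1/512.
By linearity of expectation: E[X] = C(15, 5) · 2^{1 − 10} = 3003 · 1/512 = 3003/512.
Numerically: E[X] ≈ 5.865.

E[X] = C(15,5)·2^(1−C(5,2)) = 3003/512 ≈ 5.865.


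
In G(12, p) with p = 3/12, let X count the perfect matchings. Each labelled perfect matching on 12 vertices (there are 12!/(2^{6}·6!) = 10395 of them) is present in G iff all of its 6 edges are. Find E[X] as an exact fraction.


K_12 has 12!/(2^{6}·6!) = 10395 labelled perfect matchings.
For each such perfect matching H, let X_H = 1 if all 6 edges of H are present in G. Then P[X_H = 1] = p^{6} = (1/4)^{6} = 1/4096.
Summing the indicators: E[X] = Σ_H E[X_H] = 10395 · p^{6} = 10395 · 1/4096 = 10395/4096.
Numerically: E[X] ≈ 2.5378.

E[X] = 10395 · (1/4)^{6} = 10395/4096 ≈ 2.5378.


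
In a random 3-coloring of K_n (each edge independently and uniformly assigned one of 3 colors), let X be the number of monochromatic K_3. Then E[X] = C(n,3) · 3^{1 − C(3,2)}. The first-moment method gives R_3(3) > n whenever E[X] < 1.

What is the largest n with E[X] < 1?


We need C(n, 3) · 3^{1 − 3} < 1, i.e. C(n, 3) < 3^{3 − 1} = 9.
Check values of n near the boundary:
  n = 3: C(3, 3) = 1; 1 < 9? YES
  n = 4: C(4, 3) = 4; 4 < 9? YES
  n = 5: C(5, 3) = 10; 10 < 9? NO
The largest n with C(n, 3) < 9 is n = 4 (where E[X] = 4/9 ≈ 0.444). Hence R_3(3) > 4, i.e. R_3(3) ≥ 5.

Largest n = 4; hence R_3(3) > 4.


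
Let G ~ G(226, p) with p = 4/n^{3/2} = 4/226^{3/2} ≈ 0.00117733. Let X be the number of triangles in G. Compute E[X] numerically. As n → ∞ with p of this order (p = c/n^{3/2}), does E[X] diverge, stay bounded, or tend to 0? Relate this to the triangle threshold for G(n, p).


Number of potential triangles: C(226, 3) = 1898400.
Each occurs with probability p³ ≈ (0.00117733)³ ≈ 1.63189420e-09.
By linearity: E[X] = C(226, 3)·p³ ≈ 1898400 · 1.63189420e-09 ≈ 0.003098.
Since α = 3/2 > 1, p = c/n^{3/2} = o(1/n) is below the triangle threshold p ~ 1/n. Asymptotically E[X] ~ (c³/6)·n^{3(1−α)} = (4³/6)·n^{-1.5} → 0, so by Markov's inequality G has no triangles w.h.p.

E[X] ≈ 0.003098; in regime p = Θ(1/n^{3/2}) E[X] tends to 0 (below the triangle threshold p ~ 1/n).


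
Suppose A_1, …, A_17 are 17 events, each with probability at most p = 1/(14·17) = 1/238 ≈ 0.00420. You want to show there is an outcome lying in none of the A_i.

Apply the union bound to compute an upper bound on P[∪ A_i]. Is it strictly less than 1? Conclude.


Union bound: P[∪_{i=1}^{17} A_i] ≤ Σ_i P[A_i] ≤ 17·p = 17·(1/238) = 1/14.
Numerically: 1/14 ≈ 0.07143.
Is 1/14 < 1? YES.
Since P[∪ A_i] ≤ 1/14 < 1, the complement has P[∩ A_i^c] ≥ 1 − 1/14 = 13/14 > 0, so some outcome avoids every A_i.

17·p = 1/14 ≈ 0.07143; existence CERTIFIED by the union bound.


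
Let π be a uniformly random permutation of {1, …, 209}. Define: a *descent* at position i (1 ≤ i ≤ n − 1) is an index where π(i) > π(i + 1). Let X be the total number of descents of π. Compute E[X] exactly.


Write X = Σ X_I over i = 1, …, 208, with X_I the indicator of one descent.
There are 208 indicators.
For each fixed i, the pair (π(i), π(i+1)) is a uniformly random ordered pair of distinct values from {1, …, 209}; by symmetry P[π(i) > π(i+1)] = 1/2.
By linearity: E[X] = 208 · (1/2) = (209 − 1) · (1/2) = 104 ≈ 104.00000.

E[X] = 104 = 104.00000.


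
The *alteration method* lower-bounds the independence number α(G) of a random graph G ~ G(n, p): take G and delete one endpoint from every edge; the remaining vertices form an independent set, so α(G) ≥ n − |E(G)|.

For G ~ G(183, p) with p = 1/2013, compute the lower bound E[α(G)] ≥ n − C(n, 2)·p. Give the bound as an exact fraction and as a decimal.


E[|E(G)|] = C(183, 2)·p = 16653 · (1/2013) = 91/11.
E[α(G)] ≥ n − E[|E(G)|] = 183 − 91/11 = 1922/11.
Numerically: ≈ 174.7273.
(This is only a lower bound; the true E[α(G)] may be larger.)

E[α(G)] ≥ 1922/11 ≈ 174.7273.
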